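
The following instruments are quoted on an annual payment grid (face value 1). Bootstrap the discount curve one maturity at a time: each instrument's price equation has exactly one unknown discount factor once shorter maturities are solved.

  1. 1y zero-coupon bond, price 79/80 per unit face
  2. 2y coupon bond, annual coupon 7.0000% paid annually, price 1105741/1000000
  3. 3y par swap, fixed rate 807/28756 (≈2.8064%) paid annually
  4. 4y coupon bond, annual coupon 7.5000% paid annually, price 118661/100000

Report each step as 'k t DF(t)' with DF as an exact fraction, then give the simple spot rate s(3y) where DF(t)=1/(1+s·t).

step 1 [1y] zero: DF = P = 79/80 ≈ 0.987500
step 2 [2y] bond c/1=7/100: DF=(1105741/1000000 − 7/100·(0.987500))/(1+7/100) = 1211/1250 ≈ 0.968800
step 3 [3y] swap r/1=807/28756: DF=(1 − 807/28756·(0.987500+0.968800))/(1+807/28756) = 9193/10000 ≈ 0.919300
step 4 [4y] bond c/1=3/40: DF=(118661/100000 − 3/40·(0.987500+0.968800+0.919300))/(1+3/40) = 1129/1250 ≈ 0.903200

1 1 79/80
2 2 1211/1250
3 3 9193/10000
4 4 1129/1250
s(3y) = (1/(9193/10000) − 1)/(3) = 269/9193 ≈ 2.9261%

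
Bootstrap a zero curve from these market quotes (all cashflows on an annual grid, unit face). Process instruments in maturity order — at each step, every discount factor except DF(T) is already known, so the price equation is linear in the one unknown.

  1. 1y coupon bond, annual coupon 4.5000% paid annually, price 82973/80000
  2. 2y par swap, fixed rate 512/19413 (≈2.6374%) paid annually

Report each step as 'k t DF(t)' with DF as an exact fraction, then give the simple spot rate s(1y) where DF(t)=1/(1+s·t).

step 1 [1y] bond c/1=9/200: DF=(82973/80000 − 9/200·(0))/(1+9/200) = 397/400 ≈ 0.992500
step 2 [2y] swap r/1=512/19413: DF=(1 − 512/19413·(0.992500))/(1+512/19413) = 593/625 ≈ 0.948800

1 1 397/400
2 2 593/625
s(1y) = (1/(397/400) − 1)/(1) = 3/397 ≈ 0.7557%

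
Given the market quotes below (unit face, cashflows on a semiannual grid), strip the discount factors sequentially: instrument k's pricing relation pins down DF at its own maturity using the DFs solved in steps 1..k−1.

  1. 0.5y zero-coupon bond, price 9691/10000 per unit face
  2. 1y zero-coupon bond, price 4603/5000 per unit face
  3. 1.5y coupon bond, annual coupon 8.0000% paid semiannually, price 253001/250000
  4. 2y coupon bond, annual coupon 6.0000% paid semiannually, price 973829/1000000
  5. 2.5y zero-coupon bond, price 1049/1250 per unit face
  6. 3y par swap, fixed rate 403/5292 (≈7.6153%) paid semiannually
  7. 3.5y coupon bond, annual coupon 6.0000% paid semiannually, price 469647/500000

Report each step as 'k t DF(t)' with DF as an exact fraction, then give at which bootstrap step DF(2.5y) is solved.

step 1 [0.5y] zero: DF = P = 9691/10000 ≈ 0.969100
step 2 [1y] zero: DF = P = 4603/5000 ≈ 0.920600
step 3 [1.5y] bond c/2=1/25: DF=(253001/250000 − 1/25·(0.969100+0.920600))/(1+1/25) = 2251/2500 ≈ 0.900400
step 4 [2y] bond c/2=3/100: DF=(973829/1000000 − 3/100·(0.969100+0.920600+0.900400))/(1+3/100) = 4321/5000 ≈ 0.864200
step 5 [2.5y] zero: DF = P = 1049/1250 ≈ 0.839200
step 6 [3y] swap r/2=403/10584: DF=(1 − 403/10584·(0.969100+0.920600+0.900400+0.864200+0.839200))/(1+403/10584) = 1597/2000 ≈ 0.798500
step 7 [3.5y] bond c/2=3/100: DF=(469647/500000 − 3/100·(0.969100+0.920600+0.900400+0.864200+0.839200+0.798500))/(1+3/100) = 3789/5000 ≈ 0.757800

1 1/2 9691/10000
2 1 4603/5000
3 3/2 2251/2500
4 2 4321/5000
5 5/2 1049/1250
6 3 1597/2000
7 7/2 3789/5000
DF(2.5y) is solved at step 5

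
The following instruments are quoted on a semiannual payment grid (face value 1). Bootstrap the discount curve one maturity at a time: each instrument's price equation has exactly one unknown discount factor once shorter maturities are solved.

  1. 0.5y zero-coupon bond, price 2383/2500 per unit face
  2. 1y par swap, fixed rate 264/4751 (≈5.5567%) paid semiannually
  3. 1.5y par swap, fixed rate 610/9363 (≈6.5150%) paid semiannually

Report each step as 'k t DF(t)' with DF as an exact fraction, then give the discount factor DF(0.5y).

1 1/2 2383/2500
2 1 592/625
3 3/2 1817/2000
DF(0.5y) = 2383/2500 ≈ 0.953200

step 1 [0.5y] zero: DF = P = 2383/2500 ≈ 0.953200
step 2 [1y] swap r/2=132/4751: DF=(1 − 132/4751·(0.953200))/(1+132/4751) = 592/625 ≈ 0.947200
step 3 [1.5y] swap r/2=305/9363: DF=(1 − 305/9363·(0.953200+0.947200))/(1+305/9363) = 1817/2000 ≈ 0.908500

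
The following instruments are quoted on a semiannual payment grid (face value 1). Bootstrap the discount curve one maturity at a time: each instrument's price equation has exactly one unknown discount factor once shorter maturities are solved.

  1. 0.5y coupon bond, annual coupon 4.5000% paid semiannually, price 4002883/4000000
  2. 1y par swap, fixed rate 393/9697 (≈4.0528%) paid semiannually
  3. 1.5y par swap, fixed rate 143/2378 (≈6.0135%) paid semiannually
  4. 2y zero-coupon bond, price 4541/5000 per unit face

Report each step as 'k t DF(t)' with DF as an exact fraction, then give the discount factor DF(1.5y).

step 1 [0.5y] bond c/2=9/400: DF=(4002883/4000000 − 9/400·(0))/(1+9/400) = 9787/10000 ≈ 0.978700
step 2 [1y] swap r/2=393/19394: DF=(1 − 393/19394·(0.978700))/(1+393/19394) = 9607/10000 ≈ 0.960700
step 3 [1.5y] swap r/2=143/4756: DF=(1 − 143/4756·(0.978700+0.960700))/(1+143/4756) = 4571/5000 ≈ 0.914200
step 4 [2y] zero: DF = P = 4541/5000 ≈ 0.908200

1 1/2 9787/10000
2 1 9607/10000
3 3/2 4571/5000
4 2 4541/5000
DF(1.5y) = 4571/5000 ≈ 0.914200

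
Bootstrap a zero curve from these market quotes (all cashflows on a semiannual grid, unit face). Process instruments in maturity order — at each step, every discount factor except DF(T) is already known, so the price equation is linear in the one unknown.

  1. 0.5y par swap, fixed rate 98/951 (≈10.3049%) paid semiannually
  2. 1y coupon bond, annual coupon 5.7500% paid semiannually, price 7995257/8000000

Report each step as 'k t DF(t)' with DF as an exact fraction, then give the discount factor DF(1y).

1 1/2 951/1000
2 1 9449/10000
DF(1y) = 9449/10000 ≈ 0.944900

step 1 [0.5y] swap r/2=49/951: DF=(1 − 49/951·(0))/(1+49/951) = 951/1000 ≈ 0.951000
step 2 [1y] bond c/2=23/800: DF=(7995257/8000000 − 23/800·(0.951000))/(1+23/800) = 9449/10000 ≈ 0.944900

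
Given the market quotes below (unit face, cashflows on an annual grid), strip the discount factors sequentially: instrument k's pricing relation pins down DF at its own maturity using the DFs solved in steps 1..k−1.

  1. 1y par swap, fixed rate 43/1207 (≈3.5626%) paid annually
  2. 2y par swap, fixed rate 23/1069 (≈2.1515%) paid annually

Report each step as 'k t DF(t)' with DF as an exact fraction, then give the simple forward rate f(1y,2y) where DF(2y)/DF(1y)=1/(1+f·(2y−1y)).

step 1 [1y] swap r/1=43/1207: DF=(1 − 43/1207·(0))/(1+43/1207) = 1207/1250 ≈ 0.965600
step 2 [2y] swap r/1=23/1069: DF=(1 − 23/1069·(0.965600))/(1+23/1069) = 4793/5000 ≈ 0.958600

1 1 1207/1250
2 2 4793/5000
f(1y,2y) = ((1207/1250)/(4793/5000) − 1)/(1) = 35/4793 ≈ 0.7302%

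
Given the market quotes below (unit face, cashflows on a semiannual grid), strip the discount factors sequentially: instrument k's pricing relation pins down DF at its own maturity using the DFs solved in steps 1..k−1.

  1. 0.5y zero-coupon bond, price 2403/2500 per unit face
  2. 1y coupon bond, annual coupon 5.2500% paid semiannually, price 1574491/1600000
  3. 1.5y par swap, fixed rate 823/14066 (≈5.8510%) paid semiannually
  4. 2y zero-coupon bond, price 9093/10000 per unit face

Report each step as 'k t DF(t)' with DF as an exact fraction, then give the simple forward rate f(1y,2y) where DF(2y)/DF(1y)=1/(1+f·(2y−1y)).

step 1 [0.5y] zero: DF = P = 2403/2500 ≈ 0.961200
step 2 [1y] bond c/2=21/800: DF=(1574491/1600000 − 21/800·(0.961200))/(1+21/800) = 9343/10000 ≈ 0.934300
step 3 [1.5y] swap r/2=823/28132: DF=(1 − 823/28132·(0.961200+0.934300))/(1+823/28132) = 9177/10000 ≈ 0.917700
step 4 [2y] zero: DF = P = 9093/10000 ≈ 0.909300

1 1/2 2403/2500
2 1 9343/10000
3 3/2 9177/10000
4 2 9093/10000
f(1y,2y) = ((9343/10000)/(9093/10000) − 1)/(1) = 250/9093 ≈ 2.7494%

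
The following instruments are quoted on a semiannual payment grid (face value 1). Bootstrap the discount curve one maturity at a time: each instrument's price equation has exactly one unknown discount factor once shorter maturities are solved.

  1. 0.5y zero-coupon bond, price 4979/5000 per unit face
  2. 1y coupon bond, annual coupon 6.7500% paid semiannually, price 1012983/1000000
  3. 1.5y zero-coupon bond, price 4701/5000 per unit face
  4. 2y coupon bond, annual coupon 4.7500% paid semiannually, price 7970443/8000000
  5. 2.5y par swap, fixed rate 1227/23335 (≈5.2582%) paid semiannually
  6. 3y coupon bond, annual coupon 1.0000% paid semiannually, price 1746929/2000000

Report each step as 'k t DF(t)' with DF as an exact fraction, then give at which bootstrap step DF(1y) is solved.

step 1 [0.5y] zero: DF = P = 4979/5000 ≈ 0.995800
step 2 [1y] bond c/2=27/800: DF=(1012983/1000000 − 27/800·(0.995800))/(1+27/800) = 4737/5000 ≈ 0.947400
step 3 [1.5y] zero: DF = P = 4701/5000 ≈ 0.940200
step 4 [2y] bond c/2=19/800: DF=(7970443/8000000 − 19/800·(0.995800+0.947400+0.940200))/(1+19/800) = 9063/10000 ≈ 0.906300
step 5 [2.5y] swap r/2=1227/46670: DF=(1 − 1227/46670·(0.995800+0.947400+0.940200+0.906300))/(1+1227/46670) = 8773/10000 ≈ 0.877300
step 6 [3y] bond c/2=1/200: DF=(1746929/2000000 − 1/200·(0.995800+0.947400+0.940200+0.906300+0.877300))/(1+1/200) = 8459/10000 ≈ 0.845900

1 1/2 4979/5000
2 1 4737/5000
3 3/2 4701/5000
4 2 9063/10000
5 5/2 8773/10000
6 3 8459/10000
DF(1y) is solved at step 2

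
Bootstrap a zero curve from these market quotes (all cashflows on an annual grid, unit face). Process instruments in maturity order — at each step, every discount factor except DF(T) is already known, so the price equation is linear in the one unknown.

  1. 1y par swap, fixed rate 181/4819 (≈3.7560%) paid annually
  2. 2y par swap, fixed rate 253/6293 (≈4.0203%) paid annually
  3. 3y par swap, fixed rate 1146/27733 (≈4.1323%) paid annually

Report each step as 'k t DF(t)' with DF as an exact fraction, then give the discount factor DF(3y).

1 1 4819/5000
2 2 9241/10000
3 3 4427/5000
DF(3y) = 4427/5000 ≈ 0.885400

step 1 [1y] swap r/1=181/4819: DF=(1 − 181/4819·(0))/(1+181/4819) = 4819/5000 ≈ 0.963800
step 2 [2y] swap r/1=253/6293: DF=(1 − 253/6293·(0.963800))/(1+253/6293) = 9241/10000 ≈ 0.924100
step 3 [3y] swap r/1=1146/27733: DF=(1 − 1146/27733·(0.963800+0.924100))/(1+1146/27733) = 4427/5000 ≈ 0.885400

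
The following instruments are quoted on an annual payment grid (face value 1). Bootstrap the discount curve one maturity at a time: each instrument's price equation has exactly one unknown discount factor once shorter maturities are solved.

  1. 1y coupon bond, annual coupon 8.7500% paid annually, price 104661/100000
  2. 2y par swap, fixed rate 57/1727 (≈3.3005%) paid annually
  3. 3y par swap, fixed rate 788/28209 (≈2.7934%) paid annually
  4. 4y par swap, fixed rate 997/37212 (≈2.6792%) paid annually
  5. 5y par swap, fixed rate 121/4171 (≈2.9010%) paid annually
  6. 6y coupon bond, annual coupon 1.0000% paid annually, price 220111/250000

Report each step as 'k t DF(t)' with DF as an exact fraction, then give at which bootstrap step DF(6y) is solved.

step 1 [1y] bond c/1=7/80: DF=(104661/100000 − 7/80·(0))/(1+7/80) = 1203/1250 ≈ 0.962400
step 2 [2y] swap r/1=57/1727: DF=(1 − 57/1727·(0.962400))/(1+57/1727) = 9373/10000 ≈ 0.937300
step 3 [3y] swap r/1=788/28209: DF=(1 − 788/28209·(0.962400+0.937300))/(1+788/28209) = 2303/2500 ≈ 0.921200
step 4 [4y] swap r/1=997/37212: DF=(1 − 997/37212·(0.962400+0.937300+0.921200))/(1+997/37212) = 9003/10000 ≈ 0.900300
step 5 [5y] swap r/1=121/4171: DF=(1 − 121/4171·(0.962400+0.937300+0.921200+0.900300))/(1+121/4171) = 8669/10000 ≈ 0.866900
step 6 [6y] bond c/1=1/100: DF=(220111/250000 − 1/100·(0.962400+0.937300+0.921200+0.900300+0.866900))/(1+1/100) = 8263/10000 ≈ 0.826300

1 1 1203/1250
2 2 9373/10000
3 3 2303/2500
4 4 9003/10000
5 5 8669/10000
6 6 8263/10000
DF(6y) is solved at step 6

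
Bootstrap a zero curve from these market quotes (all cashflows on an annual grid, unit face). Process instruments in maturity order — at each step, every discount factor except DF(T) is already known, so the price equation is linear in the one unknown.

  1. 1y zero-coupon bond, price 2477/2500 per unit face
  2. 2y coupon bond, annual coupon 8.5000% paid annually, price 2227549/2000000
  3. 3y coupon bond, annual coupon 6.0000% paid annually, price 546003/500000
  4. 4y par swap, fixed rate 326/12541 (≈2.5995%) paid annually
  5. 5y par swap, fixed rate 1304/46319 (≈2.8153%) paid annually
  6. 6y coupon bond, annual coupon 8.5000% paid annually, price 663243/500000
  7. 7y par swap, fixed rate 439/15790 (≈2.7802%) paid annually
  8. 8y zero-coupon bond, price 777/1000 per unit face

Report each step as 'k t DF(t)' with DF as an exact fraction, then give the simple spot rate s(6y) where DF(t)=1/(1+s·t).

1 1 2477/2500
2 2 9489/10000
3 3 2301/2500
4 4 4511/5000
5 5 1087/1250
6 6 8597/10000
7 7 2061/2500
8 8 777/1000
s(6y) = (1/(8597/10000) − 1)/(6) = 1403/51582 ≈ 2.7199%

step 1 [1y] zero: DF = P = 2477/2500 ≈ 0.990800
step 2 [2y] bond c/1=17/200: DF=(2227549/2000000 − 17/200·(0.990800))/(1+17/200) = 9489/10000 ≈ 0.948900
step 3 [3y] bond c/1=3/50: DF=(546003/500000 − 3/50·(0.990800+0.948900))/(1+3/50) = 2301/2500 ≈ 0.920400
step 4 [4y] swap r/1=326/12541: DF=(1 − 326/12541·(0.990800+0.948900+0.920400))/(1+326/12541) = 4511/5000 ≈ 0.902200
step 5 [5y] swap r/1=1304/46319: DF=(1 − 1304/46319·(0.990800+0.948900+0.920400+0.902200))/(1+1304/46319) = 1087/1250 ≈ 0.869600
step 6 [6y] bond c/1=17/200: DF=(663243/500000 − 17/200·(0.990800+0.948900+0.920400+0.902200+0.869600))/(1+17/200) = 8597/10000 ≈ 0.859700
step 7 [7y] swap r/1=439/15790: DF=(1 − 439/15790·(0.990800+0.948900+0.920400+0.902200+0.869600+0.859700))/(1+439/15790) = 2061/2500 ≈ 0.824400
step 8 [8y] zero: DF = P = 777/1000 ≈ 0.777000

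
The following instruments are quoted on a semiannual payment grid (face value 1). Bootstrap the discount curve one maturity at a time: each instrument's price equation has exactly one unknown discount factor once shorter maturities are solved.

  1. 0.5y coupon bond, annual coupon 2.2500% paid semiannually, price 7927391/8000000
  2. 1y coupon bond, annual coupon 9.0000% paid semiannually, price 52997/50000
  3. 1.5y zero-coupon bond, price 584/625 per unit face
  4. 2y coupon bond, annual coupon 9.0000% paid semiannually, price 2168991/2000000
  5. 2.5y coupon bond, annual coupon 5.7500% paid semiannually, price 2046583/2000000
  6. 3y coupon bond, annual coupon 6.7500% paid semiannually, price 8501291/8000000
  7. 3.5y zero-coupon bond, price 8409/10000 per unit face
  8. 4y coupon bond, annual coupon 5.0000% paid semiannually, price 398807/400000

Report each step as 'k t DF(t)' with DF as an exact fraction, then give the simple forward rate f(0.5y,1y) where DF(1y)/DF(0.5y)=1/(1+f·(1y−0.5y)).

1 1/2 9799/10000
2 1 9721/10000
3 3/2 584/625
4 2 1827/2000
5 5/2 1777/2000
6 3 8749/10000
7 7/2 8409/10000
8 4 1633/2000
f(0.5y,1y) = ((9799/10000)/(9721/10000) − 1)/(1/2) = 156/9721 ≈ 1.6048%

step 1 [0.5y] bond c/2=9/800: DF=(7927391/8000000 − 9/800·(0))/(1+9/800) = 9799/10000 ≈ 0.979900
step 2 [1y] bond c/2=9/200: DF=(52997/50000 − 9/200·(0.979900))/(1+9/200) = 9721/10000 ≈ 0.972100
step 3 [1.5y] zero: DF = P = 584/625 ≈ 0.934400
step 4 [2y] bond c/2=9/200: DF=(2168991/2000000 − 9/200·(0.979900+0.972100+0.934400))/(1+9/200) = 1827/2000 ≈ 0.913500
step 5 [2.5y] bond c/2=23/800: DF=(2046583/2000000 − 23/800·(0.979900+0.972100+0.934400+0.913500))/(1+23/800) = 1777/2000 ≈ 0.888500
step 6 [3y] bond c/2=27/800: DF=(8501291/8000000 − 27/800·(0.979900+0.972100+0.934400+0.913500+0.888500))/(1+27/800) = 8749/10000 ≈ 0.874900
step 7 [3.5y] zero: DF = P = 8409/10000 ≈ 0.840900
step 8 [4y] bond c/2=1/40: DF=(398807/400000 − 1/40·(0.979900+0.972100+0.934400+0.913500+0.888500+0.874900+0.840900))/(1+1/40) = 1633/2000 ≈ 0.816500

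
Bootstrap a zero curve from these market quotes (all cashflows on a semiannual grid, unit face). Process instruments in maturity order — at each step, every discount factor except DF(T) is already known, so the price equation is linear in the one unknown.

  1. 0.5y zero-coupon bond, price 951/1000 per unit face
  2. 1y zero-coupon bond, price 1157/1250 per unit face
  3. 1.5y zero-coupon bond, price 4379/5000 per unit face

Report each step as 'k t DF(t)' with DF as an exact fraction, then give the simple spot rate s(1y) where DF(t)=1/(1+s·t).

1 1/2 951/1000
2 1 1157/1250
3 3/2 4379/5000
s(1y) = (1/(1157/1250) − 1)/(1) = 93/1157 ≈ 8.0380%

step 1 [0.5y] zero: DF = P = 951/1000 ≈ 0.951000
step 2 [1y] zero: DF = P = 1157/1250 ≈ 0.925600
step 3 [1.5y] zero: DF = P = 4379/5000 ≈ 0.875800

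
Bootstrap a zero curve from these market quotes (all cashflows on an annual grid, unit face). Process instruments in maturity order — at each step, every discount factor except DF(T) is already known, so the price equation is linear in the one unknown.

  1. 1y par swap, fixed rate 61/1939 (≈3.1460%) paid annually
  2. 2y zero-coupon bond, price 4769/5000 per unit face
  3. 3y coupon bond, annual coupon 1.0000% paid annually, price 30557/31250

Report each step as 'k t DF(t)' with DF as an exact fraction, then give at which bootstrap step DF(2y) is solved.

1 1 1939/2000
2 2 4769/5000
3 3 9491/10000
DF(2y) is solved at step 2

step 1 [1y] swap r/1=61/1939: DF=(1 − 61/1939·(0))/(1+61/1939) = 1939/2000 ≈ 0.969500
step 2 [2y] zero: DF = P = 4769/5000 ≈ 0.953800
step 3 [3y] bond c/1=1/100: DF=(30557/31250 − 1/100·(0.969500+0.953800))/(1+1/100) = 9491/10000 ≈ 0.949100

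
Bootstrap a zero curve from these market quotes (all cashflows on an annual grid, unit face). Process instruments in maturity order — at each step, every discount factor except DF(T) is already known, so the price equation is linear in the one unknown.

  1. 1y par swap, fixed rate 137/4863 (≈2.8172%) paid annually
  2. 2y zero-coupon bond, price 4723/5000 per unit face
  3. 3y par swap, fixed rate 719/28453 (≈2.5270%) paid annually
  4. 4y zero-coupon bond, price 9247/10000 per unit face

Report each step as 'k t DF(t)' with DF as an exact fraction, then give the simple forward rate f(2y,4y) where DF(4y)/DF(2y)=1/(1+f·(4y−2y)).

1 1 4863/5000
2 2 4723/5000
3 3 9281/10000
4 4 9247/10000
f(2y,4y) = ((4723/5000)/(9247/10000) − 1)/(2) = 199/18494 ≈ 1.0760%

step 1 [1y] swap r/1=137/4863: DF=(1 − 137/4863·(0))/(1+137/4863) = 4863/5000 ≈ 0.972600
step 2 [2y] zero: DF = P = 4723/5000 ≈ 0.944600
step 3 [3y] swap r/1=719/28453: DF=(1 − 719/28453·(0.972600+0.944600))/(1+719/28453) = 9281/10000 ≈ 0.928100
step 4 [4y] zero: DF = P = 9247/10000 ≈ 0.924700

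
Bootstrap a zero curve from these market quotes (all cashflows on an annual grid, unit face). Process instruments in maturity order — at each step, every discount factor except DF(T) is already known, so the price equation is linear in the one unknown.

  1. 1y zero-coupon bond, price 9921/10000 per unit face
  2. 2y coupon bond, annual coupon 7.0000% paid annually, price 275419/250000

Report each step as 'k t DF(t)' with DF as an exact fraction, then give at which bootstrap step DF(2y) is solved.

1 1 9921/10000
2 2 9647/10000
DF(2y) is solved at step 2

step 1 [1y] zero: DF = P = 9921/10000 ≈ 0.992100
step 2 [2y] bond c/1=7/100: DF=(275419/250000 − 7/100·(0.992100))/(1+7/100) = 9647/10000 ≈ 0.964700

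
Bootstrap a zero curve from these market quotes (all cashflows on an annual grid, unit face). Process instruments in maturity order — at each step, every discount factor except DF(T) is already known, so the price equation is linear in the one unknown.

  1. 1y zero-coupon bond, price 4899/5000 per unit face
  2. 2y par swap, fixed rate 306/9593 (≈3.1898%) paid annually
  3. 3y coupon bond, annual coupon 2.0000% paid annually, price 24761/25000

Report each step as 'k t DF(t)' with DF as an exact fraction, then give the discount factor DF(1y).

1 1 4899/5000
2 2 2347/2500
3 3 4667/5000
DF(1y) = 4899/5000 ≈ 0.979800

step 1 [1y] zero: DF = P = 4899/5000 ≈ 0.979800
step 2 [2y] swap r/1=306/9593: DF=(1 − 306/9593·(0.979800))/(1+306/9593) = 2347/2500 ≈ 0.938800
step 3 [3y] bond c/1=1/50: DF=(24761/25000 − 1/50·(0.979800+0.938800))/(1+1/50) = 4667/5000 ≈ 0.933400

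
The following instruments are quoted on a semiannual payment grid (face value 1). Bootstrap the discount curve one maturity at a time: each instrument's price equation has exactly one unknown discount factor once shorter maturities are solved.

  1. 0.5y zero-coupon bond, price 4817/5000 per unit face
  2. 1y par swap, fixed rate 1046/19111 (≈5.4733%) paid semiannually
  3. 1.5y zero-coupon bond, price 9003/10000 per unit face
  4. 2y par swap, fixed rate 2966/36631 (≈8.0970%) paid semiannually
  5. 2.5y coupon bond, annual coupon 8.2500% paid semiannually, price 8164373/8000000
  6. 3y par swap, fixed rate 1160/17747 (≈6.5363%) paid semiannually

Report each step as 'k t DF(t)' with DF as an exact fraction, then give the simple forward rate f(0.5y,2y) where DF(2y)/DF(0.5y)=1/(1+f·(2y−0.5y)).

1 1/2 4817/5000
2 1 9477/10000
3 3/2 9003/10000
4 2 8517/10000
5 5/2 167/200
6 3 413/500
f(0.5y,2y) = ((4817/5000)/(8517/10000) − 1)/(3/2) = 2234/25551 ≈ 8.7433%

step 1 [0.5y] zero: DF = P = 4817/5000 ≈ 0.963400
step 2 [1y] swap r/2=523/19111: DF=(1 − 523/19111·(0.963400))/(1+523/19111) = 9477/10000 ≈ 0.947700
step 3 [1.5y] zero: DF = P = 9003/10000 ≈ 0.900300
step 4 [2y] swap r/2=1483/36631: DF=(1 − 1483/36631·(0.963400+0.947700+0.900300))/(1+1483/36631) = 8517/10000 ≈ 0.851700
step 5 [2.5y] bond c/2=33/800: DF=(8164373/8000000 − 33/800·(0.963400+0.947700+0.900300+0.851700))/(1+33/800) = 167/200 ≈ 0.835000
step 6 [3y] swap r/2=580/17747: DF=(1 − 580/17747·(0.963400+0.947700+0.900300+0.851700+0.835000))/(1+580/17747) = 413/500 ≈ 0.826000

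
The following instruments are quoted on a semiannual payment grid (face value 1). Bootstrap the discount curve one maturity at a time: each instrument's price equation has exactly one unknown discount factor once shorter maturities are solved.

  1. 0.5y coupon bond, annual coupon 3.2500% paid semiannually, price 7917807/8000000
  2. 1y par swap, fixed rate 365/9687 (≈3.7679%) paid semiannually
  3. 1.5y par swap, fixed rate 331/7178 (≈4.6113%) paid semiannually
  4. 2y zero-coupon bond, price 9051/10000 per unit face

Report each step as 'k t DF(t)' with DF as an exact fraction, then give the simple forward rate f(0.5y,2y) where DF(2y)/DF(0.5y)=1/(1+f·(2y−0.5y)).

1 1/2 9739/10000
2 1 1927/2000
3 3/2 4669/5000
4 2 9051/10000
f(0.5y,2y) = ((9739/10000)/(9051/10000) − 1)/(3/2) = 1376/27153 ≈ 5.0676%

step 1 [0.5y] bond c/2=13/800: DF=(7917807/8000000 − 13/800·(0))/(1+13/800) = 9739/10000 ≈ 0.973900
step 2 [1y] swap r/2=365/19374: DF=(1 − 365/19374·(0.973900))/(1+365/19374) = 1927/2000 ≈ 0.963500
step 3 [1.5y] swap r/2=331/14356: DF=(1 − 331/14356·(0.973900+0.963500))/(1+331/14356) = 4669/5000 ≈ 0.933800
step 4 [2y] zero: DF = P = 9051/10000 ≈ 0.905100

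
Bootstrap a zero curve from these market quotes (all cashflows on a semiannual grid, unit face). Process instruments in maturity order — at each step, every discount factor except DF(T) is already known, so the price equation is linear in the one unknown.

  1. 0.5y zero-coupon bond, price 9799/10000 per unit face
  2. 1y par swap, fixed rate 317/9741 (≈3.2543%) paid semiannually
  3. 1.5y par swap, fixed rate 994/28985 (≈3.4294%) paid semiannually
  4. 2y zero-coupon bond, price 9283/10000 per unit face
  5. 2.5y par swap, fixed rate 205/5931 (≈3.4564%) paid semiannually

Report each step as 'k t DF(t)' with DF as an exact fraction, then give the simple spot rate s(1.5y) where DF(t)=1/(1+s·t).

1 1/2 9799/10000
2 1 9683/10000
3 3/2 9503/10000
4 2 9283/10000
5 5/2 459/500
s(1.5y) = (1/(9503/10000) − 1)/(3/2) = 994/28509 ≈ 3.4866%

step 1 [0.5y] zero: DF = P = 9799/10000 ≈ 0.979900
step 2 [1y] swap r/2=317/19482: DF=(1 − 317/19482·(0.979900))/(1+317/19482) = 9683/10000 ≈ 0.968300
step 3 [1.5y] swap r/2=497/28985: DF=(1 − 497/28985·(0.979900+0.968300))/(1+497/28985) = 9503/10000 ≈ 0.950300
step 4 [2y] zero: DF = P = 9283/10000 ≈ 0.928300
step 5 [2.5y] swap r/2=205/11862: DF=(1 − 205/11862·(0.979900+0.968300+0.950300+0.928300))/(1+205/11862) = 459/500 ≈ 0.918000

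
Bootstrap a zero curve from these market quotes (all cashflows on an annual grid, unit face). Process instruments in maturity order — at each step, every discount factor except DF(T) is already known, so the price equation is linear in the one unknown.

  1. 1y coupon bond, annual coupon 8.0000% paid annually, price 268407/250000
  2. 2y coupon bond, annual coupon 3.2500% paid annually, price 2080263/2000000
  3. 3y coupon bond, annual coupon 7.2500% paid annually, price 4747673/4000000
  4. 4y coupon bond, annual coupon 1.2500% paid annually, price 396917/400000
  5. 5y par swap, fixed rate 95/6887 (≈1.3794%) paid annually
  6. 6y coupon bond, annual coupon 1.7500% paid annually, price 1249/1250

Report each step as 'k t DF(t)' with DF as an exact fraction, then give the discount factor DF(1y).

step 1 [1y] bond c/1=2/25: DF=(268407/250000 − 2/25·(0))/(1+2/25) = 9941/10000 ≈ 0.994100
step 2 [2y] bond c/1=13/400: DF=(2080263/2000000 − 13/400·(0.994100))/(1+13/400) = 9761/10000 ≈ 0.976100
step 3 [3y] bond c/1=29/400: DF=(4747673/4000000 − 29/400·(0.994100+0.976100))/(1+29/400) = 1947/2000 ≈ 0.973500
step 4 [4y] bond c/1=1/80: DF=(396917/400000 − 1/80·(0.994100+0.976100+0.973500))/(1+1/80) = 9437/10000 ≈ 0.943700
step 5 [5y] swap r/1=95/6887: DF=(1 − 95/6887·(0.994100+0.976100+0.973500+0.943700))/(1+95/6887) = 1867/2000 ≈ 0.933500
step 6 [6y] bond c/1=7/400: DF=(1249/1250 − 7/400·(0.994100+0.976100+0.973500+0.943700+0.933500))/(1+7/400) = 8991/10000 ≈ 0.899100

1 1 9941/10000
2 2 9761/10000
3 3 1947/2000
4 4 9437/10000
5 5 1867/2000
6 6 8991/10000
DF(1y) = 9941/10000 ≈ 0.994100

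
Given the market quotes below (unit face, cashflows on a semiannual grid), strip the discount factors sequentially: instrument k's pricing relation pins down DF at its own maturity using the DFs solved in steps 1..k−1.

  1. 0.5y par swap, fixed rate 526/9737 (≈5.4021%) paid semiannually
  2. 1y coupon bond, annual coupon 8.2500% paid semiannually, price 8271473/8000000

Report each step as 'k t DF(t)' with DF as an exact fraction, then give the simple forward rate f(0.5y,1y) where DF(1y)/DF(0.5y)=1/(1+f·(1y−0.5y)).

1 1/2 9737/10000
2 1 1193/1250
f(0.5y,1y) = ((9737/10000)/(1193/1250) − 1)/(1/2) = 193/4772 ≈ 4.0444%

step 1 [0.5y] swap r/2=263/9737: DF=(1 − 263/9737·(0))/(1+263/9737) = 9737/10000 ≈ 0.973700
step 2 [1y] bond c/2=33/800: DF=(8271473/8000000 − 33/800·(0.973700))/(1+33/800) = 1193/1250 ≈ 0.954400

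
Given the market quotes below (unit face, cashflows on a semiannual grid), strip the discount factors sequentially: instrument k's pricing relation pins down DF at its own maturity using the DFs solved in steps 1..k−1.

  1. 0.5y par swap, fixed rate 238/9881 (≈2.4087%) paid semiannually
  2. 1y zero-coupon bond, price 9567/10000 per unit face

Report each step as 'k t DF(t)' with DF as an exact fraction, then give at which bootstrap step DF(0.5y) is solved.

step 1 [0.5y] swap r/2=119/9881: DF=(1 − 119/9881·(0))/(1+119/9881) = 9881/10000 ≈ 0.988100
step 2 [1y] zero: DF = P = 9567/10000 ≈ 0.956700

1 1/2 9881/10000
2 1 9567/10000
DF(0.5y) is solved at step 1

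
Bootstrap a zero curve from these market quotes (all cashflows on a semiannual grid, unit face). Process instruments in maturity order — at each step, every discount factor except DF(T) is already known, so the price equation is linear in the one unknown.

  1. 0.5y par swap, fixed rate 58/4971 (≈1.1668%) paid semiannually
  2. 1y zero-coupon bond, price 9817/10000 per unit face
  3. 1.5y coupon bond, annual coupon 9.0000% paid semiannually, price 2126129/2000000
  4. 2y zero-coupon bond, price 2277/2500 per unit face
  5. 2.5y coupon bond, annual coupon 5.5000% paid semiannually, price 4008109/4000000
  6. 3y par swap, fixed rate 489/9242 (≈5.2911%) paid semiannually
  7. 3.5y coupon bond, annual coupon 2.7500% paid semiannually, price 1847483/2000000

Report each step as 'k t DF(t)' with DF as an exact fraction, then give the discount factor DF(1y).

step 1 [0.5y] swap r/2=29/4971: DF=(1 − 29/4971·(0))/(1+29/4971) = 4971/5000 ≈ 0.994200
step 2 [1y] zero: DF = P = 9817/10000 ≈ 0.981700
step 3 [1.5y] bond c/2=9/200: DF=(2126129/2000000 − 9/200·(0.994200+0.981700))/(1+9/200) = 4661/5000 ≈ 0.932200
step 4 [2y] zero: DF = P = 2277/2500 ≈ 0.910800
step 5 [2.5y] bond c/2=11/400: DF=(4008109/4000000 − 11/400·(0.994200+0.981700+0.932200+0.910800))/(1+11/400) = 873/1000 ≈ 0.873000
step 6 [3y] swap r/2=489/18484: DF=(1 − 489/18484·(0.994200+0.981700+0.932200+0.910800+0.873000))/(1+489/18484) = 8533/10000 ≈ 0.853300
step 7 [3.5y] bond c/2=11/800: DF=(1847483/2000000 − 11/800·(0.994200+0.981700+0.932200+0.910800+0.873000+0.853300))/(1+11/800) = 209/250 ≈ 0.836000

1 1/2 4971/5000
2 1 9817/10000
3 3/2 4661/5000
4 2 2277/2500
5 5/2 873/1000
6 3 8533/10000
7 7/2 209/250
DF(1y) = 9817/10000 ≈ 0.981700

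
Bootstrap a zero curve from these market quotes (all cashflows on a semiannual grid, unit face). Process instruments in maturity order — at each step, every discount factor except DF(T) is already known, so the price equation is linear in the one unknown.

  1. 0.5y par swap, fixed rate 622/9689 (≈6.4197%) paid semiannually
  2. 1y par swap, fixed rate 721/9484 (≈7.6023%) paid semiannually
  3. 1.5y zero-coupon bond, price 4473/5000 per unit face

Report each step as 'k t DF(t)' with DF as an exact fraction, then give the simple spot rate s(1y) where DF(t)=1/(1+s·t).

1 1/2 9689/10000
2 1 9279/10000
3 3/2 4473/5000
s(1y) = (1/(9279/10000) − 1)/(1) = 721/9279 ≈ 7.7702%

step 1 [0.5y] swap r/2=311/9689: DF=(1 − 311/9689·(0))/(1+311/9689) = 9689/10000 ≈ 0.968900
step 2 [1y] swap r/2=721/18968: DF=(1 − 721/18968·(0.968900))/(1+721/18968) = 9279/10000 ≈ 0.927900
step 3 [1.5y] zero: DF = P = 4473/5000 ≈ 0.894600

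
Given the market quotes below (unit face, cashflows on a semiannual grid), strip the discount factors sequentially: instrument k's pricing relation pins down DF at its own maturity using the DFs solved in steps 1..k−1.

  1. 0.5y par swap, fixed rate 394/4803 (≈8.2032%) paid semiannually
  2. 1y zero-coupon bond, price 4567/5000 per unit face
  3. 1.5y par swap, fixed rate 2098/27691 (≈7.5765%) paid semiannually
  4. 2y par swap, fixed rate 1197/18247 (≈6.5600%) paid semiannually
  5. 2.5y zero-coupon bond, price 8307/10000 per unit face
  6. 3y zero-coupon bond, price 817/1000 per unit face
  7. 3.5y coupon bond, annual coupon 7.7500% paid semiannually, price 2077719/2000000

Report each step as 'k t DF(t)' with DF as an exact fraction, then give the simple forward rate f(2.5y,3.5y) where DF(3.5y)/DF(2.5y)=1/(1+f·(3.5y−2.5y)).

step 1 [0.5y] swap r/2=197/4803: DF=(1 − 197/4803·(0))/(1+197/4803) = 4803/5000 ≈ 0.960600
step 2 [1y] zero: DF = P = 4567/5000 ≈ 0.913400
step 3 [1.5y] swap r/2=1049/27691: DF=(1 − 1049/27691·(0.960600+0.913400))/(1+1049/27691) = 8951/10000 ≈ 0.895100
step 4 [2y] swap r/2=1197/36494: DF=(1 − 1197/36494·(0.960600+0.913400+0.895100))/(1+1197/36494) = 8803/10000 ≈ 0.880300
step 5 [2.5y] zero: DF = P = 8307/10000 ≈ 0.830700
step 6 [3y] zero: DF = P = 817/1000 ≈ 0.817000
step 7 [3.5y] bond c/2=31/800: DF=(2077719/2000000 − 31/800·(0.960600+0.913400+0.895100+0.880300+0.830700+0.817000))/(1+31/800) = 321/400 ≈ 0.802500

1 1/2 4803/5000
2 1 4567/5000
3 3/2 8951/10000
4 2 8803/10000
5 5/2 8307/10000
6 3 817/1000
7 7/2 321/400
f(2.5y,3.5y) = ((8307/10000)/(321/400) − 1)/(1) = 94/2675 ≈ 3.5140%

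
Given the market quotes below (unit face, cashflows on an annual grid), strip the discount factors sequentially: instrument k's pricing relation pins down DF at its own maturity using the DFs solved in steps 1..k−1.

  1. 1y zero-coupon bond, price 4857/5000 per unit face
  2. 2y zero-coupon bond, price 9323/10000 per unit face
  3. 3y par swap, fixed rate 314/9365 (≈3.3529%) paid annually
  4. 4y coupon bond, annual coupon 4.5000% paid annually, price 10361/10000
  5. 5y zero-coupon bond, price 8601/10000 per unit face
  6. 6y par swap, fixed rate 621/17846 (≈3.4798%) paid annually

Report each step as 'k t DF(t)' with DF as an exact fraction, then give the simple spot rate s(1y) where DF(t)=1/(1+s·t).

1 1 4857/5000
2 2 9323/10000
3 3 4529/5000
4 4 1741/2000
5 5 8601/10000
6 6 8137/10000
s(1y) = (1/(4857/5000) − 1)/(1) = 143/4857 ≈ 2.9442%

step 1 [1y] zero: DF = P = 4857/5000 ≈ 0.971400
step 2 [2y] zero: DF = P = 9323/10000 ≈ 0.932300
step 3 [3y] swap r/1=314/9365: DF=(1 − 314/9365·(0.971400+0.932300))/(1+314/9365) = 4529/5000 ≈ 0.905800
step 4 [4y] bond c/1=9/200: DF=(10361/10000 − 9/200·(0.971400+0.932300+0.905800))/(1+9/200) = 1741/2000 ≈ 0.870500
step 5 [5y] zero: DF = P = 8601/10000 ≈ 0.860100
step 6 [6y] swap r/1=621/17846: DF=(1 − 621/17846·(0.971400+0.932300+0.905800+0.870500+0.860100))/(1+621/17846) = 8137/10000 ≈ 0.813700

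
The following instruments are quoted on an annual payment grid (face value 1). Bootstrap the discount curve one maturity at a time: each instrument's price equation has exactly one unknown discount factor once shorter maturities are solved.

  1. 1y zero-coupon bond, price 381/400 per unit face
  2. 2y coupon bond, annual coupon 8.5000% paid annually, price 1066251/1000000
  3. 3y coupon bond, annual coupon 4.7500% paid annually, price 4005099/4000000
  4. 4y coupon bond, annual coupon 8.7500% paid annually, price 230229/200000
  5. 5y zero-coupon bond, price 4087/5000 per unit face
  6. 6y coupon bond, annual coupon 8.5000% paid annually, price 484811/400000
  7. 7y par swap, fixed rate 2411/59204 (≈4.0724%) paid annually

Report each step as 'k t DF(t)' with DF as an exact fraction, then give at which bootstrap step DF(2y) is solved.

1 1 381/400
2 2 9081/10000
3 3 1743/2000
4 4 8387/10000
5 5 4087/5000
6 6 7733/10000
7 7 7589/10000
DF(2y) is solved at step 2

step 1 [1y] zero: DF = P = 381/400 ≈ 0.952500
step 2 [2y] bond c/1=17/200: DF=(1066251/1000000 − 17/200·(0.952500))/(1+17/200) = 9081/10000 ≈ 0.908100
step 3 [3y] bond c/1=19/400: DF=(4005099/4000000 − 19/400·(0.952500+0.908100))/(1+19/400) = 1743/2000 ≈ 0.871500
step 4 [4y] bond c/1=7/80: DF=(230229/200000 − 7/80·(0.952500+0.908100+0.871500))/(1+7/80) = 8387/10000 ≈ 0.838700
step 5 [5y] zero: DF = P = 4087/5000 ≈ 0.817400
step 6 [6y] bond c/1=17/200: DF=(484811/400000 − 17/200·(0.952500+0.908100+0.871500+0.838700+0.817400))/(1+17/200) = 7733/10000 ≈ 0.773300
step 7 [7y] swap r/1=2411/59204: DF=(1 − 2411/59204·(0.952500+0.908100+0.871500+0.838700+0.817400+0.773300))/(1+2411/59204) = 7589/10000 ≈ 0.758900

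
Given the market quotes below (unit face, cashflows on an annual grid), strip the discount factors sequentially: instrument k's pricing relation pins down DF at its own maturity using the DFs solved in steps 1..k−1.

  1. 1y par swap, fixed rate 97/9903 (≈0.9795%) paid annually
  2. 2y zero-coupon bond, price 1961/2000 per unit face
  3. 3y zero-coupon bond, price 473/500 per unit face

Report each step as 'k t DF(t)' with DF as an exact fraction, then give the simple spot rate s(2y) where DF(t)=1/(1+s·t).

1 1 9903/10000
2 2 1961/2000
3 3 473/500
s(2y) = (1/(1961/2000) − 1)/(2) = 39/3922 ≈ 0.9944%

step 1 [1y] swap r/1=97/9903: DF=(1 − 97/9903·(0))/(1+97/9903) = 9903/10000 ≈ 0.990300
step 2 [2y] zero: DF = P = 1961/2000 ≈ 0.980500
step 3 [3y] zero: DF = P = 473/500 ≈ 0.946000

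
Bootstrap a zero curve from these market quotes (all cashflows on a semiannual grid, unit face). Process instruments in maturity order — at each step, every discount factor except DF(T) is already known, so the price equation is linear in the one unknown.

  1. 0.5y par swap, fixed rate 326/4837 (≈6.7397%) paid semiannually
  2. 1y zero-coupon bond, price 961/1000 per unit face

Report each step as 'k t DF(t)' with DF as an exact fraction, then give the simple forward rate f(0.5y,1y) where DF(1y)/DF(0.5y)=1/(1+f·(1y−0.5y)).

step 1 [0.5y] swap r/2=163/4837: DF=(1 − 163/4837·(0))/(1+163/4837) = 4837/5000 ≈ 0.967400
step 2 [1y] zero: DF = P = 961/1000 ≈ 0.961000

1 1/2 4837/5000
2 1 961/1000
f(0.5y,1y) = ((4837/5000)/(961/1000) − 1)/(1/2) = 64/4805 ≈ 1.3319%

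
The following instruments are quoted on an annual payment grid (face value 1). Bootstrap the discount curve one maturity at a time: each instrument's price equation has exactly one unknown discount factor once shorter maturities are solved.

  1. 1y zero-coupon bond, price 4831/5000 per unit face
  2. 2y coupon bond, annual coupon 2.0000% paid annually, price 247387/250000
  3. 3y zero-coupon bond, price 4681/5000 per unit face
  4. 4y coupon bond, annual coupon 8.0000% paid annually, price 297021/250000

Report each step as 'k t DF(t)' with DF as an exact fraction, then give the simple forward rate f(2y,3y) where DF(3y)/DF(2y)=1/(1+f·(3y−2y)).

step 1 [1y] zero: DF = P = 4831/5000 ≈ 0.966200
step 2 [2y] bond c/1=1/50: DF=(247387/250000 − 1/50·(0.966200))/(1+1/50) = 1189/1250 ≈ 0.951200
step 3 [3y] zero: DF = P = 4681/5000 ≈ 0.936200
step 4 [4y] bond c/1=2/25: DF=(297021/250000 − 2/25·(0.966200+0.951200+0.936200))/(1+2/25) = 8887/10000 ≈ 0.888700

1 1 4831/5000
2 2 1189/1250
3 3 4681/5000
4 4 8887/10000
f(2y,3y) = ((1189/1250)/(4681/5000) − 1)/(1) = 75/4681 ≈ 1.6022%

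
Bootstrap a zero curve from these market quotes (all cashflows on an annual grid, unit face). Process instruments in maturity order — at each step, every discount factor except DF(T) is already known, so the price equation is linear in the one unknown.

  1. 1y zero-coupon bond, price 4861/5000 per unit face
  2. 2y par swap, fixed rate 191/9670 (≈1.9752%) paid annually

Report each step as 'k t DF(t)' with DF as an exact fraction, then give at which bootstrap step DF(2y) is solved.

step 1 [1y] zero: DF = P = 4861/5000 ≈ 0.972200
step 2 [2y] swap r/1=191/9670: DF=(1 − 191/9670·(0.972200))/(1+191/9670) = 4809/5000 ≈ 0.961800

1 1 4861/5000
2 2 4809/5000
DF(2y) is solved at step 2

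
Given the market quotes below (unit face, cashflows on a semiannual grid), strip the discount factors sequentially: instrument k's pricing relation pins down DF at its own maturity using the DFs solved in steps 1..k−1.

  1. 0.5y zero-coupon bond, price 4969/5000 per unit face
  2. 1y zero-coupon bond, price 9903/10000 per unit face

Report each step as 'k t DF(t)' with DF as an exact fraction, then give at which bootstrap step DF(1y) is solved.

1 1/2 4969/5000
2 1 9903/10000
DF(1y) is solved at step 2

step 1 [0.5y] zero: DF = P = 4969/5000 ≈ 0.993800
step 2 [1y] zero: DF = P = 9903/10000 ≈ 0.990300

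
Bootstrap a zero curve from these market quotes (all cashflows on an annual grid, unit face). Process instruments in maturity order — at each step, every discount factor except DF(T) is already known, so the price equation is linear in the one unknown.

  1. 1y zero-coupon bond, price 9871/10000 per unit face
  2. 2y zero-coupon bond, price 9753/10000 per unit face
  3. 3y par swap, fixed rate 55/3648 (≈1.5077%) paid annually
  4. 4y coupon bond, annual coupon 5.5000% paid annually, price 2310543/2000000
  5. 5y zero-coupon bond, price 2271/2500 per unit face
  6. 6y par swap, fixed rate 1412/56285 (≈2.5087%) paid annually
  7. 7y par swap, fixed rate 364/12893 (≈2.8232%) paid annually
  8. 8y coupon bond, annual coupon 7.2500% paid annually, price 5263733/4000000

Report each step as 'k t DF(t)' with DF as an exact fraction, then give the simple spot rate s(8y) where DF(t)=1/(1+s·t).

1 1 9871/10000
2 2 9753/10000
3 3 239/250
4 4 9429/10000
5 5 2271/2500
6 6 2147/2500
7 7 409/500
8 8 989/1250
s(8y) = (1/(989/1250) − 1)/(8) = 261/7912 ≈ 3.2988%

step 1 [1y] zero: DF = P = 9871/10000 ≈ 0.987100
step 2 [2y] zero: DF = P = 9753/10000 ≈ 0.975300
step 3 [3y] swap r/1=55/3648: DF=(1 − 55/3648·(0.987100+0.975300))/(1+55/3648) = 239/250 ≈ 0.956000
step 4 [4y] bond c/1=11/200: DF=(2310543/2000000 − 11/200·(0.987100+0.975300+0.956000))/(1+11/200) = 9429/10000 ≈ 0.942900
step 5 [5y] zero: DF = P = 2271/2500 ≈ 0.908400
step 6 [6y] swap r/1=1412/56285: DF=(1 − 1412/56285·(0.987100+0.975300+0.956000+0.942900+0.908400))/(1+1412/56285) = 2147/2500 ≈ 0.858800
step 7 [7y] swap r/1=364/12893: DF=(1 − 364/12893·(0.987100+0.975300+0.956000+0.942900+0.908400+0.858800))/(1+364/12893) = 409/500 ≈ 0.818000
step 8 [8y] bond c/1=29/400: DF=(5263733/4000000 − 29/400·(0.987100+0.975300+0.956000+0.942900+0.908400+0.858800+0.818000))/(1+29/400) = 989/1250 ≈ 0.791200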